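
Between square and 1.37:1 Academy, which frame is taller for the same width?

square = 1 and 1.37; 1.37 > 1. The smaller width-to-height ratio is the taller frame.

square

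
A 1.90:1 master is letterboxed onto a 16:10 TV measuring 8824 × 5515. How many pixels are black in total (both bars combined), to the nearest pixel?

7683846 pixels

1.90:1 (1.900) > 16:10 (1.600), so the master fills the width.
Content height = 8824 / 1.900 ≈ 4644.2105 px.
5515 − 4644.2105 = 870.7895 px of bars.
Bar area = 870.7895 × 8824 ≈ 7683846 px.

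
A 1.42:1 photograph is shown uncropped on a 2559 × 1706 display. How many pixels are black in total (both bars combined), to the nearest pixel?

232835 pixels

Since 1.420 < 1.500, the photograph is height-limited.
The photograph is 1706 × 1.420 ≈ 2422.5200 px wide.
Black = 2559 − 2422.5200 = 136.4800 px.
That's 136.4800 × 1706 ≈ 232835 black pixels.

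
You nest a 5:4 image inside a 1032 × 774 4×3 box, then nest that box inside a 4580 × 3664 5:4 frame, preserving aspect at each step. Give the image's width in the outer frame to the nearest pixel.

First fit — 5:4 into 1032×774 spans the height: 967.50 × 774.00.
4×3 in 4580×3664: fills the width, so the intermediate becomes 4580.00 × 3435.00 — a scale of ×4.4380.
The image scales with it: width 967.50 × 4.4380 ≈ 4293.75.

4294 px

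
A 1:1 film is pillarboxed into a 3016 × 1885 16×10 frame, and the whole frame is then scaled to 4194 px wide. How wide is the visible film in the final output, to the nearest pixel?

At 3016×1885 the film is height-limited, so width = 1885 × 1/1 ≈ 1885.00 px.
Resizing to 4194 px wide multiplies everything by 1.3906: 1885.00 → 2621.25 px.

2621 px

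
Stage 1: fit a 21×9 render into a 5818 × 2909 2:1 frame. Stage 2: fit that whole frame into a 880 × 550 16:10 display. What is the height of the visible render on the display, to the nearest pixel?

377 px

21×9 in 5818×2909: fills the width, so the render is 5818.00 × 2493.43.
2:1 in 880×550: fills the width, so the intermediate becomes 880.00 × 440.00 — a scale of ×0.1513.
So the render's height is 2493.43 × 0.1513 ≈ 377.14.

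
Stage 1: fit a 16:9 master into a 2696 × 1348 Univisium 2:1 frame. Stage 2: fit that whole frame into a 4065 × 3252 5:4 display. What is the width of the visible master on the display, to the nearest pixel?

3613 px

16:9 in 2696×1348: fills the height, so the master is 2396.44 × 1348.00.
Univisium 2:1 in 4065×3252: fills the width, so the intermediate becomes 4065.00 × 2032.50 — a scale of ×1.5078.
So the master's width is 2396.44 × 1.5078 ≈ 3613.33.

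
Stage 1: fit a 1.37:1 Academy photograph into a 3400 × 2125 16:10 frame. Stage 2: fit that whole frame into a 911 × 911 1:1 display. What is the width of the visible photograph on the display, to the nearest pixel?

Inside the 3400×2125 canvas the photograph is height-limited at 2911.25 × 2125.00.
The 16:10 canvas is width-limited in 911×911, giving 911.00 × 569.38; scale factor 0.2679.
The photograph scales with it: width 2911.25 × 0.2679 ≈ 780.04.

780 px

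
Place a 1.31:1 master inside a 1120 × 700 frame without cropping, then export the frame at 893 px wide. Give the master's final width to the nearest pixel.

Fitted into 1120×700, the master spans the height; its width is 700 × 1.310 ≈ 917.00 px.
Resizing to 893 px wide multiplies everything by 0.7973: 917.00 → 731.14 px.

731 px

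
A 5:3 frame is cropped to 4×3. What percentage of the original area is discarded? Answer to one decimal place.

4×3 is narrower than 5:3, so the crop keeps the full height and trims the width.
(1.333)/(1.667) ≈ 0.800 of the area survives, leaving 20.00% discarded.

20.0%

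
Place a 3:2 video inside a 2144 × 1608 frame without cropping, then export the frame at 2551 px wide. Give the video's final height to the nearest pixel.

In the 2144×1608 frame the video fills the width: height = 2144 × 2/3 ≈ 1429.33 px.
Resizing to 2551 px wide multiplies everything by 1.1898: 1429.33 → 1700.67 px.

1701 px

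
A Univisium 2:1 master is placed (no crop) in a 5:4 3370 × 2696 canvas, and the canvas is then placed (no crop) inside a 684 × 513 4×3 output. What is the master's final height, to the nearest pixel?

Inside the 3370×2696 canvas the master is width-limited at 3370.00 × 1685.00.
5:4 in 684×513: fills the height, so the intermediate becomes 641.25 × 513.00 — a scale of ×0.1903.
So the master's height is 1685.00 × 0.1903 ≈ 320.62.

321 px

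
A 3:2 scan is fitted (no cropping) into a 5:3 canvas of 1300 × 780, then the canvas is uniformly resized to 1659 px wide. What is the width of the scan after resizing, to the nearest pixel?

1493 px

At 1300×780 the scan is height-limited, so width = 780 × 3/2 ≈ 1170.00 px.
Scaling 1300 → 1659 is ×1.2762, so the width becomes 1170.00 × 1.2762 ≈ 1493.10 px.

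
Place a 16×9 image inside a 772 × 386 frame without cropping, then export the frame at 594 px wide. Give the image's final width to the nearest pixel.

528 px

At 772×386 the image is height-limited, so width = 386 × 16/9 ≈ 686.22 px.
Scaling 772 → 594 is ×0.7694, so the width becomes 686.22 × 0.7694 ≈ 528.00 px.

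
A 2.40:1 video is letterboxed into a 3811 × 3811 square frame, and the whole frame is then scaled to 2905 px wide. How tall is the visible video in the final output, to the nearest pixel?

1210 px

At 3811×3811 the video is width-limited, so height = 3811 / 2.400 ≈ 1587.92 px.
Scaling 3811 → 2905 is ×0.7623, so the height becomes 1587.92 × 0.7623 ≈ 1210.42 px.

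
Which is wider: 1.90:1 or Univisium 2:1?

Univisium 2:1

1.9 and Univisium 2:1 = 2; 2 > 1.9.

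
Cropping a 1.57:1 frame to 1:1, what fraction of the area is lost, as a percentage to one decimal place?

1:1 is narrower than 1.57:1, so the crop keeps the full height and trims the width.
Fraction kept = (1.000)/(1.570) ≈ 63.69%, so 36.31% is lost.

36.3%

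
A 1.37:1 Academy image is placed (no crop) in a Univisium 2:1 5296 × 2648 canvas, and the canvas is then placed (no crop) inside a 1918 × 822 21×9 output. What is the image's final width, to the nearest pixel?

First fit — 1.37:1 Academy into 5296×2648 spans the height: 3627.76 × 2648.00.
Univisium 2:1 in 1918×822: fills the height, so the intermediate becomes 1644.00 × 822.00 — a scale of ×0.3104.
So the image's width is 3627.76 × 0.3104 ≈ 1126.14.

1126 px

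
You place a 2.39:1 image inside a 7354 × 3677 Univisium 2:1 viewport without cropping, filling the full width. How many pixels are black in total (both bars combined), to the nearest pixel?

4412492 pixels

That makes the image 3076.9874 px tall (7354 / 2.390).
3677 − 3076.9874 = 600.0126 px of bars.
That's 600.0126 × 7354 ≈ 4412492 black pixels.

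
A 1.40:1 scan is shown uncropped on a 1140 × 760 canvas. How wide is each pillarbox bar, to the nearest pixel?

38 px

Since 1.400 < 1.500, the scan is height-limited.
That makes the image 1064.00 px wide (760 × 1.400).
1140 − 1064.00 = 76.00 px of bars (38.00 each).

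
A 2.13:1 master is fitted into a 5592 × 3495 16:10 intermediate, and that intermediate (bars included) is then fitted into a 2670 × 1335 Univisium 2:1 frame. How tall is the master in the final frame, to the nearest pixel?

1003 px

Inside the 5592×3495 canvas the master is width-limited at 5592.00 × 2625.35.
The 16:10 canvas is height-limited in 2670×1335, giving 2136.00 × 1335.00; scale factor 0.3820.
So the master's height is 2625.35 × 0.3820 ≈ 1002.82.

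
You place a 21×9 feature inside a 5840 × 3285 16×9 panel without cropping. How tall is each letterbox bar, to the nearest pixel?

Since 2.333 > 1.778, the feature is width-limited.
That makes the image 2502.86 px tall (5840 × 9/21).
3285 − 2502.86 = 782.14 px of bars (391.07 each).

391 px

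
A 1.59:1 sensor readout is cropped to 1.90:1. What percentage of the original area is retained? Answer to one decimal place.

The width stays; only height is cut (since 1.90:1 is wider than 1.59:1).
Fraction kept = (1.590)/(1.900) ≈ 83.68%.

83.7%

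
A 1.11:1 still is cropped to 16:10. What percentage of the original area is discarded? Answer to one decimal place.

Going from 1.11:1 to 16:10 means cutting height while keeping width.
(1.110)/(1.600) ≈ 0.694 of the area survives, leaving 30.62% discarded.

30.6%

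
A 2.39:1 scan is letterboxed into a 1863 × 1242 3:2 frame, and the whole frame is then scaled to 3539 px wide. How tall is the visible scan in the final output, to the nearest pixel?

1481 px

In the 1863×1242 frame the scan fills the width: height = 1863 / 2.390 ≈ 779.50 px.
Resizing to 3539 px wide multiplies everything by 1.8996: 779.50 → 1480.75 px.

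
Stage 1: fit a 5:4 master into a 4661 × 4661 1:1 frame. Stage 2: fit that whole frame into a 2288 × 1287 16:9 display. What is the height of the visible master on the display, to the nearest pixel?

Inside the 4661×4661 canvas the master is width-limited at 4661.00 × 3728.80.
1:1 in 2288×1287: fills the height, so the intermediate becomes 1287.00 × 1287.00 — a scale of ×0.2761.
Applying the same ×0.2761: 3728.80 → 1029.60.

1030 px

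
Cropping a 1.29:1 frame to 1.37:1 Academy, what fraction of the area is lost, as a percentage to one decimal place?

The width stays; only height is cut (since 1.37:1 Academy is wider than 1.29:1).
Area ratio = (1.290)/(1.370) = 94.16%; the remaining 5.84% is cropped out.

5.8%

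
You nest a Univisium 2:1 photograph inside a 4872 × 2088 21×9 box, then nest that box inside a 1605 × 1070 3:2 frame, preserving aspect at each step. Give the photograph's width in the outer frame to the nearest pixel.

1376 px

First fit — Univisium 2:1 into 4872×2088 spans the height: 4176.00 × 2088.00.
Second fit — the 21×9 canvas into 1605×1070 spans the width: 1605.00 × 687.86 (×0.3294 from 4872×2088).
Applying the same ×0.3294: 4176.00 → 1375.71.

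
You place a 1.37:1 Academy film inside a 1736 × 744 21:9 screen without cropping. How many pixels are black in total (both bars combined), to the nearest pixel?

Since 1.370 < 2.333, the film is height-limited.
Content width = 744 × 1.370 ≈ 1019.2800 px.
1736 − 1019.2800 = 716.7200 px of bars.
Across the 744-px span: 716.7200 × 744 ≈ 533240 px.

533240 pixels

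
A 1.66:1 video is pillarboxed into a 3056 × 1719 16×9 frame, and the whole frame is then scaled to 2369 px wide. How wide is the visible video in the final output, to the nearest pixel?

2212 px

In the 3056×1719 frame the video fills the height: width = 1719 × 1.660 ≈ 2853.54 px.
Scaling 3056 → 2369 is ×0.7752, so the width becomes 2853.54 × 0.7752 ≈ 2212.05 px.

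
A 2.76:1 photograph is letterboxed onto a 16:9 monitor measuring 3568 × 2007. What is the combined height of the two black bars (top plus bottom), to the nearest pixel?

2.76:1 (2.760) > 16:9 (1.778), so the photograph fills the width.
Content height = 3568 / 2.760 ≈ 1292.75 px.
Leftover height: 2007 − 1292.75 = 714.25 px.

714 px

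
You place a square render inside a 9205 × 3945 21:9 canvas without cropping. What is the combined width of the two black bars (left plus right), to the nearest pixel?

square (1.000) < 21:9 (2.333), so the render fills the height.
The render is 3945 × 1/1 ≈ 3945.00 px wide.
Leftover width: 9205 − 3945.00 = 5260.00 px.

5260 px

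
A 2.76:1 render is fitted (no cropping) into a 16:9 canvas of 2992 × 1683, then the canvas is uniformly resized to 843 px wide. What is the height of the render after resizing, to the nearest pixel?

305 px

In the 2992×1683 frame the render fills the width: height = 2992 / 2.760 ≈ 1084.06 px.
The frame scales by 843/2992 = 0.2818; 1084.06 × 0.2818 ≈ 305.43 px.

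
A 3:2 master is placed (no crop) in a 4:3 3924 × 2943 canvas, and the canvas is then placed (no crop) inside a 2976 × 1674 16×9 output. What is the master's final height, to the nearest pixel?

First fit — 3:2 into 3924×2943 spans the width: 3924.00 × 2616.00.
Second fit — the 4:3 canvas into 2976×1674 spans the height: 2232.00 × 1674.00 (×0.5688 from 3924×2943).
The master scales with it: height 2616.00 × 0.5688 ≈ 1488.00.

1488 px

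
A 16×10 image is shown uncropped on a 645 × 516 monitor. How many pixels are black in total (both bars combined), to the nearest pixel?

16×10 is wider than 5:4, so it spans the full width.
Content height = 645 × 10/16 ≈ 403.1250 px.
516 − 403.1250 = 112.8750 px of bars.
That's 112.8750 × 645 ≈ 72804 black pixels.

72804 pixels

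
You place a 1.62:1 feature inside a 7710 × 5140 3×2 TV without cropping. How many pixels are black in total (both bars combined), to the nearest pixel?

2935511 pixels

Since 1.620 > 1.500, the feature is width-limited.
Content height = 7710 / 1.620 ≈ 4759.2593 px.
5140 − 4759.2593 = 380.7407 px of bars.
Across the 7710-px span: 380.7407 × 7710 ≈ 2935511 px.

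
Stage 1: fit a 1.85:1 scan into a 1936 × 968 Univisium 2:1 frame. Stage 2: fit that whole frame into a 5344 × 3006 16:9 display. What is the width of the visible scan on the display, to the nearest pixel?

Inside the 1936×968 canvas the scan is height-limited at 1790.80 × 968.00.
The Univisium 2:1 canvas is width-limited in 5344×3006, giving 5344.00 × 2672.00; scale factor 2.7603.
The scan scales with it: width 1790.80 × 2.7603 ≈ 4943.20.

4943 px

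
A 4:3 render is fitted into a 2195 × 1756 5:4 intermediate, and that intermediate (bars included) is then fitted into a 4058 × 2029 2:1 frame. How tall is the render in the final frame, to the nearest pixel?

First fit — 4:3 into 2195×1756 spans the width: 2195.00 × 1646.25.
5:4 in 4058×2029: fills the height, so the intermediate becomes 2536.25 × 2029.00 — a scale of ×1.1555.
Applying the same ×1.1555: 1646.25 → 1902.19.

1902 px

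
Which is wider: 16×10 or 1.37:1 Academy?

16×10 = 1.6 and 1.37; 1.6 > 1.37.

16×10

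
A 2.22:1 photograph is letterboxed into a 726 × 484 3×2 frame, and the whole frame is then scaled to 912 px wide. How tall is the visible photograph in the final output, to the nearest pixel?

In the 726×484 frame the photograph fills the width: height = 726 / 2.220 ≈ 327.03 px.
Resizing to 912 px wide multiplies everything by 1.2562: 327.03 → 410.81 px.

411 px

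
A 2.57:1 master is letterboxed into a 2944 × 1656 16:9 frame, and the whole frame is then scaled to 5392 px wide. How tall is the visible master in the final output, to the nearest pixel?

In the 2944×1656 frame the master fills the width: height = 2944 / 2.570 ≈ 1145.53 px.
Scaling 2944 → 5392 is ×1.8315, so the height becomes 1145.53 × 1.8315 ≈ 2098.05 px.

2098 px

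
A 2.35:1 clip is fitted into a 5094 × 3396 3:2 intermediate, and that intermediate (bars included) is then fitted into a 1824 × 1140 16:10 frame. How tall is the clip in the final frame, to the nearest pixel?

Inside the 5094×3396 canvas the clip is width-limited at 5094.00 × 2167.66.
3:2 in 1824×1140: fills the height, so the intermediate becomes 1710.00 × 1140.00 — a scale of ×0.3357.
Applying the same ×0.3357: 2167.66 → 727.66.

728 px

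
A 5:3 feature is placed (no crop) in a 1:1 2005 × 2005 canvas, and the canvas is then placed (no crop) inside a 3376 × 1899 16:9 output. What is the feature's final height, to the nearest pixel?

1139 px

5:3 in 2005×2005: fills the width, so the feature is 2005.00 × 1203.00.
The 1:1 canvas is height-limited in 3376×1899, giving 1899.00 × 1899.00; scale factor 0.9471.
Applying the same ×0.9471: 1203.00 → 1139.40.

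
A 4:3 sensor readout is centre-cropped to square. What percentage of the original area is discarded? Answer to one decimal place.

The height stays; only width is cut (since square is narrower than 4:3).
Fraction kept = (1.000)/(1.333) ≈ 75.00%, so 25.00% is lost.

25.0%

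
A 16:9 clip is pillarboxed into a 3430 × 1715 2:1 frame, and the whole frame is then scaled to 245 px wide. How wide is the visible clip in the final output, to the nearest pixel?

218 px

In the 3430×1715 frame the clip fills the height: width = 1715 × 16/9 ≈ 3048.89 px.
Scaling 3430 → 245 is ×0.0714, so the width becomes 3048.89 × 0.0714 ≈ 217.78 px.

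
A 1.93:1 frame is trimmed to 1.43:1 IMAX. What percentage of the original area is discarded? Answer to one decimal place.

25.9%

Going from 1.93:1 to 1.43:1 IMAX means cutting width while keeping height.
Area ratio = (1.430)/(1.930) = 74.09%; the remaining 25.91% is cropped out.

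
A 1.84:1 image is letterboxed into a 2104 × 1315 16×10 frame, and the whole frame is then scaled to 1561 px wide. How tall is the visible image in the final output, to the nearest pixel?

848 px

In the 2104×1315 frame the image fills the width: height = 2104 / 1.840 ≈ 1143.48 px.
Resizing to 1561 px wide multiplies everything by 0.7419: 1143.48 → 848.37 px.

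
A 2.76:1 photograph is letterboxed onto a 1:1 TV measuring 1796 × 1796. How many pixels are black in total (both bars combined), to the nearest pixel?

2056915 pixels

2.76:1 (2.760) > 1:1 (1.000), so the photograph fills the width.
The photograph is 1796 / 2.760 ≈ 650.7246 px tall.
1796 − 650.7246 = 1145.2754 px of bars.
Across the 1796-px span: 1145.2754 × 1796 ≈ 2056915 px.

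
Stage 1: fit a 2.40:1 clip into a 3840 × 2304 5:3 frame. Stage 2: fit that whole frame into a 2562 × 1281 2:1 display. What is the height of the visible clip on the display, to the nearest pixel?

Inside the 3840×2304 canvas the clip is width-limited at 3840.00 × 1600.00.
5:3 in 2562×1281: fills the height, so the intermediate becomes 2135.00 × 1281.00 — a scale of ×0.5560.
Applying the same ×0.5560: 1600.00 → 889.58.

890 px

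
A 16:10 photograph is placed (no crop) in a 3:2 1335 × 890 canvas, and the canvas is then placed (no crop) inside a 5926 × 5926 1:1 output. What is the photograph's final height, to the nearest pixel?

3704 px

First fit — 16:10 into 1335×890 spans the width: 1335.00 × 834.38.
The 3:2 canvas is width-limited in 5926×5926, giving 5926.00 × 3950.67; scale factor 4.4390.
The photograph scales with it: height 834.38 × 4.4390 ≈ 3703.75.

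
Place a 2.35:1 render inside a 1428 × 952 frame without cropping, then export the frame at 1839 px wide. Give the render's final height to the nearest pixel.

Fitted into 1428×952, the render spans the width; its height is 1428 / 2.350 ≈ 607.66 px.
Scaling 1428 → 1839 is ×1.2878, so the height becomes 607.66 × 1.2878 ≈ 782.55 px.

783 px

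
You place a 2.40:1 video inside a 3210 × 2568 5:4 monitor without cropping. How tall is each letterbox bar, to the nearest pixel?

2.40:1 (2.400) > 5:4 (1.250), so the video fills the width.
That makes the image 1337.50 px tall (3210 / 2.400).
Leftover height: 2568 − 1337.50 = 1230.50 px → 615.25 each side.

615 px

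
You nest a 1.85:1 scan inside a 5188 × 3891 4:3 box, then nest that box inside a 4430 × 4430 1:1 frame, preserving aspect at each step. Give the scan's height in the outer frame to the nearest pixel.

1.85:1 in 5188×3891: fills the width, so the scan is 5188.00 × 2804.32.
4:3 in 4430×4430: fills the width, so the intermediate becomes 4430.00 × 3322.50 — a scale of ×0.8539.
So the scan's height is 2804.32 × 0.8539 ≈ 2394.59.

2395 px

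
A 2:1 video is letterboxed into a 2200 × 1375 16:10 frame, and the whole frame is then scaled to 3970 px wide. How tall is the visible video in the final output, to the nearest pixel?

1985 px

In the 2200×1375 frame the video fills the width: height = 2200 × 1/2 ≈ 1100.00 px.
Resizing to 3970 px wide multiplies everything by 1.8045: 1100.00 → 1985.00 px.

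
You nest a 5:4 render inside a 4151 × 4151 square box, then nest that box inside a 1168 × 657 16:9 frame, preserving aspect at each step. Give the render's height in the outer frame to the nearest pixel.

Inside the 4151×4151 canvas the render is width-limited at 4151.00 × 3320.80.
Second fit — the square canvas into 1168×657 spans the height: 657.00 × 657.00 (×0.1583 from 4151×4151).
The render scales with it: height 3320.80 × 0.1583 ≈ 525.60.

526 px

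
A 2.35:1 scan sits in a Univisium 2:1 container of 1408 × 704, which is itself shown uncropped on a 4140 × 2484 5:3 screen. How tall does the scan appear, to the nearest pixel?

1762 px

2.35:1 in 1408×704: fills the width, so the scan is 1408.00 × 599.15.
Univisium 2:1 in 4140×2484: fills the width, so the intermediate becomes 4140.00 × 2070.00 — a scale of ×2.9403.
The scan scales with it: height 599.15 × 2.9403 ≈ 1761.70.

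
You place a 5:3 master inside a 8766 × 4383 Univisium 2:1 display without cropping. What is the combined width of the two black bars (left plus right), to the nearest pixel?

1461 px

5:3 (1.667) < Univisium 2:1 (2.000), so the master fills the height.
The master is 4383 × 5/3 ≈ 7305.00 px wide.
8766 − 7305.00 = 1461.00 px of bars.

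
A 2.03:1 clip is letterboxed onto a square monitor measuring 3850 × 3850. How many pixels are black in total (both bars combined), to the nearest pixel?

7520776 pixels

2.03:1 (2.030) > square (1.000), so the clip fills the width.
Content height = 3850 / 2.030 ≈ 1896.5517 px.
3850 − 1896.5517 = 1953.4483 px of bars.
That's 1953.4483 × 3850 ≈ 7520776 black pixels.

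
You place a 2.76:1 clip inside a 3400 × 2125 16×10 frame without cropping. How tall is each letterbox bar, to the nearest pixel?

Since 2.760 > 1.600, the clip is width-limited.
The clip is 3400 / 2.760 ≈ 1231.88 px tall.
Black = 2125 − 1231.88 = 893.12 px, or 446.56 per bar.

447 px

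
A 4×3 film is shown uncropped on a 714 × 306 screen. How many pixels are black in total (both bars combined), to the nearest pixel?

4×3 (1.333) < 21×9 (2.333), so the film fills the height.
That makes the image 408.0000 px wide (306 × 4/3).
Leftover width: 714 − 408.0000 = 306.0000 px.
Across the 306-px span: 306.0000 × 306 ≈ 93636 px.

93636 pixels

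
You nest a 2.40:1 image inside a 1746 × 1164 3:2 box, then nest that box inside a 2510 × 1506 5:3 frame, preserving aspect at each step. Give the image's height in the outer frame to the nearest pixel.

2.40:1 in 1746×1164: fills the width, so the image is 1746.00 × 727.50.
The 3:2 canvas is height-limited in 2510×1506, giving 2259.00 × 1506.00; scale factor 1.2938.
Applying the same ×1.2938: 727.50 → 941.25.

941 px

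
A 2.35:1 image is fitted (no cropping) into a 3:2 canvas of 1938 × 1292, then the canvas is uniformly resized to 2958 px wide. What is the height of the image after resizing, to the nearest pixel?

Fitted into 1938×1292, the image spans the width; its height is 1938 / 2.350 ≈ 824.68 px.
Resizing to 2958 px wide multiplies everything by 1.5263: 824.68 → 1258.72 px.

1259 px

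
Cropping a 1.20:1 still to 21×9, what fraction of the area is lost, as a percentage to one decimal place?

48.6%

Going from 1.20:1 to 21×9 means cutting height while keeping width.
(1.200)/(2.333) ≈ 0.514 of the area survives, leaving 48.57% discarded.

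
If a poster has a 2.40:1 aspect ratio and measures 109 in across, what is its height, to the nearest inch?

45 in

Height = 109 / 2.400 = 45.42.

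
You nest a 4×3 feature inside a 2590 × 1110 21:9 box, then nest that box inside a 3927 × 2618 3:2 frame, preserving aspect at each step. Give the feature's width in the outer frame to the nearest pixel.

2244 px

First fit — 4×3 into 2590×1110 spans the height: 1480.00 × 1110.00.
21:9 in 3927×2618: fills the width, so the intermediate becomes 3927.00 × 1683.00 — a scale of ×1.5162.
So the feature's width is 1480.00 × 1.5162 ≈ 2244.00.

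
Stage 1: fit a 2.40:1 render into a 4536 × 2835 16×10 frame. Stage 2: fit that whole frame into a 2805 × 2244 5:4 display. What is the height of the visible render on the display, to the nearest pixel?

First fit — 2.40:1 into 4536×2835 spans the width: 4536.00 × 1890.00.
16×10 in 2805×2244: fills the width, so the intermediate becomes 2805.00 × 1753.12 — a scale of ×0.6184.
Applying the same ×0.6184: 1890.00 → 1168.75.

1169 px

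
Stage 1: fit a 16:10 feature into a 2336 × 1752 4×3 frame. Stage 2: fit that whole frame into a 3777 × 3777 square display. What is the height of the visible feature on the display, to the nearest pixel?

2361 px

First fit — 16:10 into 2336×1752 spans the width: 2336.00 × 1460.00.
4×3 in 3777×3777: fills the width, so the intermediate becomes 3777.00 × 2832.75 — a scale of ×1.6169.
So the feature's height is 1460.00 × 1.6169 ≈ 2360.62.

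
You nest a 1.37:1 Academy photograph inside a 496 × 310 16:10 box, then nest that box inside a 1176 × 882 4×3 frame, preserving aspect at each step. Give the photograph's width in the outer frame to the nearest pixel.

Inside the 496×310 canvas the photograph is height-limited at 424.70 × 310.00.
The 16:10 canvas is width-limited in 1176×882, giving 1176.00 × 735.00; scale factor 2.3710.
The photograph scales with it: width 424.70 × 2.3710 ≈ 1006.95.

1007 px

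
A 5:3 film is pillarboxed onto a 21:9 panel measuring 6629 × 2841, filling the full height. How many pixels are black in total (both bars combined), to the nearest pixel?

That makes the image 4735.0000 px wide (2841 × 5/3).
Black = 6629 − 4735.0000 = 1894.0000 px.
That's 1894.0000 × 2841 ≈ 5380854 black pixels.

5380854 pixels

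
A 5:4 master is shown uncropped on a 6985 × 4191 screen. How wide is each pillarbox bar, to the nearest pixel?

Since 1.250 < 1.667, the master is height-limited.
That makes the image 5238.75 px wide (4191 × 5/4).
Black = 6985 − 5238.75 = 1746.25 px, or 873.12 per bar.

873 px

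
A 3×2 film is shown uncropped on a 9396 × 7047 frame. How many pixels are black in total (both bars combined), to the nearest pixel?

7357068 pixels

Since 1.500 > 1.333, the film is width-limited.
Content height = 9396 × 2/3 ≈ 6264.0000 px.
Black = 7047 − 6264.0000 = 783.0000 px.
Bar area = 783.0000 × 9396 ≈ 7357068 px.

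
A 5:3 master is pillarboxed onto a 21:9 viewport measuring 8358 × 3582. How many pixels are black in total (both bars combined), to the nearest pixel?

5:3 is narrower than 21:9, so it spans the full height.
Content width = 3582 × 5/3 ≈ 5970.0000 px.
Black = 8358 − 5970.0000 = 2388.0000 px.
Bar area = 2388.0000 × 3582 ≈ 8553816 px.

8553816 pixels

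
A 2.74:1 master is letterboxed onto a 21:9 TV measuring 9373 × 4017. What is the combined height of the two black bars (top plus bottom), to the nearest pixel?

596 px

Since 2.740 > 2.333, the master is width-limited.
That makes the image 3420.80 px tall (9373 / 2.740).
4017 − 3420.80 = 596.20 px of bars.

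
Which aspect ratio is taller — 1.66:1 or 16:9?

1.66:1

1.66 and 16:9 = 1.778; 1.778 > 1.66. The smaller width-to-height ratio is the taller frame.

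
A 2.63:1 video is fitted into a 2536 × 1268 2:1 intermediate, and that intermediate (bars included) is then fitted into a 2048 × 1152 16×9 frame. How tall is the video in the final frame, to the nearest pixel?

2.63:1 in 2536×1268: fills the width, so the video is 2536.00 × 964.26.
Second fit — the 2:1 canvas into 2048×1152 spans the width: 2048.00 × 1024.00 (×0.8076 from 2536×1268).
So the video's height is 964.26 × 0.8076 ≈ 778.71.

779 px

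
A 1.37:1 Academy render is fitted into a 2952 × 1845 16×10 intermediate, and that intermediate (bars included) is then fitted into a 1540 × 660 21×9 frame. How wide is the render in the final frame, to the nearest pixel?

1.37:1 Academy in 2952×1845: fills the height, so the render is 2527.65 × 1845.00.
Second fit — the 16×10 canvas into 1540×660 spans the height: 1056.00 × 660.00 (×0.3577 from 2952×1845).
So the render's width is 2527.65 × 0.3577 ≈ 904.20.

904 px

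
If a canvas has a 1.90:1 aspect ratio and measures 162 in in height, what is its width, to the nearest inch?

At 1.90:1, 162 × 1.900 ≈ 307.80.

308 in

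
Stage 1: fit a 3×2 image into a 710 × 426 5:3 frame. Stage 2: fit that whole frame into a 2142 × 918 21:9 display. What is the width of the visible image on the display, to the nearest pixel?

1377 px

Inside the 710×426 canvas the image is height-limited at 639.00 × 426.00.
The 5:3 canvas is height-limited in 2142×918, giving 1530.00 × 918.00; scale factor 2.1549.
So the image's width is 639.00 × 2.1549 ≈ 1377.00.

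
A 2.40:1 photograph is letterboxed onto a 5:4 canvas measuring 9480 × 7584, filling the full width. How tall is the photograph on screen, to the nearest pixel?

That makes the image 3950.00 px tall (9480 / 2.400).

3950 px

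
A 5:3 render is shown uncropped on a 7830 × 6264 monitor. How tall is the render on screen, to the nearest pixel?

4698 px

Since 1.667 > 1.250, the render is width-limited.
That makes the image 4698.00 px tall (7830 × 3/5).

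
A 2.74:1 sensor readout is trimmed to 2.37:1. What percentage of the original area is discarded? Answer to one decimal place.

Going from 2.74:1 to 2.37:1 means cutting width while keeping height.
Area ratio = (2.370)/(2.740) = 86.50%; the remaining 13.50% is cropped out.

13.5%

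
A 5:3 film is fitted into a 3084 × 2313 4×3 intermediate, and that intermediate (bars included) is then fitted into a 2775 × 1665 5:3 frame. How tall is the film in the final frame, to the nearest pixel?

1332 px

Inside the 3084×2313 canvas the film is width-limited at 3084.00 × 1850.40.
Second fit — the 4×3 canvas into 2775×1665 spans the height: 2220.00 × 1665.00 (×0.7198 from 3084×2313).
The film scales with it: height 1850.40 × 0.7198 ≈ 1332.00.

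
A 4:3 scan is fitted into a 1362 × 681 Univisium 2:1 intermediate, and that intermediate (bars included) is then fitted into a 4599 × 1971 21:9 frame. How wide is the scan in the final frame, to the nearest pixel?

4:3 in 1362×681: fills the height, so the scan is 908.00 × 681.00.
Second fit — the Univisium 2:1 canvas into 4599×1971 spans the height: 3942.00 × 1971.00 (×2.8943 from 1362×681).
The scan scales with it: width 908.00 × 2.8943 ≈ 2628.00.

2628 px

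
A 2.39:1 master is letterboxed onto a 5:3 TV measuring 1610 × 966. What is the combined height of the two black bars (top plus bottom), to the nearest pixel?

292 px

2.39:1 (2.390) > 5:3 (1.667), so the master fills the width.
The master is 1610 / 2.390 ≈ 673.64 px tall.
Leftover height: 966 − 673.64 = 292.36 px.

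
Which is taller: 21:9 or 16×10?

16×10

21:9 = 2.333 and 16×10 = 1.6; 2.333 > 1.6. The smaller width-to-height ratio is the taller frame.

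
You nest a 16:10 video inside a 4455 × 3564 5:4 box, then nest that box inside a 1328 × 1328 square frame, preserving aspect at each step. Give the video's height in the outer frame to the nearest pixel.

16:10 in 4455×3564: fills the width, so the video is 4455.00 × 2784.38.
Second fit — the 5:4 canvas into 1328×1328 spans the width: 1328.00 × 1062.40 (×0.2981 from 4455×3564).
The video scales with it: height 2784.38 × 0.2981 ≈ 830.00.

830 px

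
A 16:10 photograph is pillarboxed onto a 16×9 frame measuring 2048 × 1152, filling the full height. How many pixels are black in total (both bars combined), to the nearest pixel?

The photograph is 1152 × 16/10 ≈ 1843.2000 px wide.
Leftover width: 2048 − 1843.2000 = 204.8000 px.
Bar area = 204.8000 × 1152 ≈ 235930 px.

235930 pixels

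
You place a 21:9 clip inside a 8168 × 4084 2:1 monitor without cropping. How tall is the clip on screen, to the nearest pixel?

21:9 is wider than 2:1, so it spans the full width.
Content height = 8168 × 9/21 ≈ 3500.57 px.

3501 px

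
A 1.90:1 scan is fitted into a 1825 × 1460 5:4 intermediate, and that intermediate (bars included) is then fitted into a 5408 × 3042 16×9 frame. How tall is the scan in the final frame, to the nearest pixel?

Inside the 1825×1460 canvas the scan is width-limited at 1825.00 × 960.53.
5:4 in 5408×3042: fills the height, so the intermediate becomes 3802.50 × 3042.00 — a scale of ×2.0836.
Applying the same ×2.0836: 960.53 → 2001.32.

2001 px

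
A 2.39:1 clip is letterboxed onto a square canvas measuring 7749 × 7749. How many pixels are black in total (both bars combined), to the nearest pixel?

34922733 pixels

2.39:1 (2.390) > square (1.000), so the clip fills the width.
The clip is 7749 / 2.390 ≈ 3242.2594 px tall.
7749 − 3242.2594 = 4506.7406 px of bars.
Bar area = 4506.7406 × 7749 ≈ 34922733 px.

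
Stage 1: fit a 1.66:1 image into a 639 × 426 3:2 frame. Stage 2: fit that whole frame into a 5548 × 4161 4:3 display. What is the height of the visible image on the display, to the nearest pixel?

3342 px

Inside the 639×426 canvas the image is width-limited at 639.00 × 384.94.
The 3:2 canvas is width-limited in 5548×4161, giving 5548.00 × 3698.67; scale factor 8.6823.
Applying the same ×8.6823: 384.94 → 3342.17.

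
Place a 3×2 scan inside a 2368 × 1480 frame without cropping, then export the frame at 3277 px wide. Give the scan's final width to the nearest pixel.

3072 px

Fitted into 2368×1480, the scan spans the height; its width is 1480 × 3/2 ≈ 2220.00 px.
Resizing to 3277 px wide multiplies everything by 1.3839: 2220.00 → 3072.19 px.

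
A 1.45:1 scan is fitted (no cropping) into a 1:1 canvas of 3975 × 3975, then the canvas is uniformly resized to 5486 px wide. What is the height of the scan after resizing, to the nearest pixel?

3783 px

In the 3975×3975 frame the scan fills the width: height = 3975 / 1.450 ≈ 2741.38 px.
The frame scales by 5486/3975 = 1.3801; 2741.38 × 1.3801 ≈ 3783.45 px.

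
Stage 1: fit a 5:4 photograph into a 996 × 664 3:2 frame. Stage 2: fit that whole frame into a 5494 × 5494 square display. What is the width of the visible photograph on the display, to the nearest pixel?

4578 px

First fit — 5:4 into 996×664 spans the height: 830.00 × 664.00.
The 3:2 canvas is width-limited in 5494×5494, giving 5494.00 × 3662.67; scale factor 5.5161.
So the photograph's width is 830.00 × 5.5161 ≈ 4578.33.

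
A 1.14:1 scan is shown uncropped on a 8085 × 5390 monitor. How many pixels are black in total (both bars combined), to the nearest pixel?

10458756 pixels

1.14:1 (1.140) < 3:2 (1.500), so the scan fills the height.
That makes the image 6144.6000 px wide (5390 × 1.140).
Leftover width: 8085 − 6144.6000 = 1940.4000 px.
That's 1940.4000 × 5390 ≈ 10458756 black pixels.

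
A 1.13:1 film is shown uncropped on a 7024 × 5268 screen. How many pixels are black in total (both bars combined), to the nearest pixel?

5642871 pixels

1.13:1 (1.130) < 4:3 (1.333), so the film fills the height.
Content width = 5268 × 1.130 ≈ 5952.8400 px.
7024 − 5952.8400 = 1071.1600 px of bars.
Bar area = 1071.1600 × 5268 ≈ 5642871 px.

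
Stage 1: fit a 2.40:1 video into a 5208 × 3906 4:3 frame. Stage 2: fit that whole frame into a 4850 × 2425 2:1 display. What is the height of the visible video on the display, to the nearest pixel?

First fit — 2.40:1 into 5208×3906 spans the width: 5208.00 × 2170.00.
The 4:3 canvas is height-limited in 4850×2425, giving 3233.33 × 2425.00; scale factor 0.6208.
Applying the same ×0.6208: 2170.00 → 1347.22.

1347 px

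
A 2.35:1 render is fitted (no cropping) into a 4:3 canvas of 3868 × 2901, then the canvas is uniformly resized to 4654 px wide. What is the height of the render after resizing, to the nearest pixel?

1980 px

At 3868×2901 the render is width-limited, so height = 3868 / 2.350 ≈ 1645.96 px.
Scaling 3868 → 4654 is ×1.2032, so the height becomes 1645.96 × 1.2032 ≈ 1980.43 px.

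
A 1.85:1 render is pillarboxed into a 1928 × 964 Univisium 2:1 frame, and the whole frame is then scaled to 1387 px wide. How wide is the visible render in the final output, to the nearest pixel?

1283 px

In the 1928×964 frame the render fills the height: width = 964 × 1.850 ≈ 1783.40 px.
Scaling 1928 → 1387 is ×0.7194, so the width becomes 1783.40 × 0.7194 ≈ 1282.97 px.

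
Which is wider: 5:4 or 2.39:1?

2.39:1

5:4 = 1.25 and 2.39; 2.39 > 1.25.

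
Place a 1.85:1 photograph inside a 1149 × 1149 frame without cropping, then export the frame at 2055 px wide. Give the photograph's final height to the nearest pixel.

In the 1149×1149 frame the photograph fills the width: height = 1149 / 1.850 ≈ 621.08 px.
The frame scales by 2055/1149 = 1.7885; 621.08 × 1.7885 ≈ 1110.81 px.

1111 px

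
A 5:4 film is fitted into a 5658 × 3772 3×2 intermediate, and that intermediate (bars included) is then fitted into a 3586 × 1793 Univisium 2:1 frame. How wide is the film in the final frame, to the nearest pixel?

2241 px

First fit — 5:4 into 5658×3772 spans the height: 4715.00 × 3772.00.
3×2 in 3586×1793: fills the height, so the intermediate becomes 2689.50 × 1793.00 — a scale of ×0.4753.
The film scales with it: width 4715.00 × 0.4753 ≈ 2241.25.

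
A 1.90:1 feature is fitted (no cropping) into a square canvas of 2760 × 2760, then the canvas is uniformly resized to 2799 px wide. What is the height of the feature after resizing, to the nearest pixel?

At 2760×2760 the feature is width-limited, so height = 2760 / 1.900 ≈ 1452.63 px.
Resizing to 2799 px wide multiplies everything by 1.0141: 1452.63 → 1473.16 px.

1473 px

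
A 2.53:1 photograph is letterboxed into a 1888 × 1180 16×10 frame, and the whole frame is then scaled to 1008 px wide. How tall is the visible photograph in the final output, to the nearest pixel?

At 1888×1180 the photograph is width-limited, so height = 1888 / 2.530 ≈ 746.25 px.
Resizing to 1008 px wide multiplies everything by 0.5339: 746.25 → 398.42 px.

398 px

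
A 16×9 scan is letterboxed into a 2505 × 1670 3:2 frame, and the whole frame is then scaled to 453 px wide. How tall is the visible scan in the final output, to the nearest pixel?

255 px

At 2505×1670 the scan is width-limited, so height = 2505 × 9/16 ≈ 1409.06 px.
Scaling 2505 → 453 is ×0.1808, so the height becomes 1409.06 × 0.1808 ≈ 254.81 px.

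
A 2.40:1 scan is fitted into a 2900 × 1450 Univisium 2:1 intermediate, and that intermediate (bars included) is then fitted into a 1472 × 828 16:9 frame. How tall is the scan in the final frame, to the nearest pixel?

613 px

Inside the 2900×1450 canvas the scan is width-limited at 2900.00 × 1208.33.
Univisium 2:1 in 1472×828: fills the width, so the intermediate becomes 1472.00 × 736.00 — a scale of ×0.5076.
Applying the same ×0.5076: 1208.33 → 613.33.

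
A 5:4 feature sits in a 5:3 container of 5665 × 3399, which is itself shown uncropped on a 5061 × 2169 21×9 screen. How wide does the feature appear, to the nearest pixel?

5:4 in 5665×3399: fills the height, so the feature is 4248.75 × 3399.00.
Second fit — the 5:3 canvas into 5061×2169 spans the height: 3615.00 × 2169.00 (×0.6381 from 5665×3399).
The feature scales with it: width 4248.75 × 0.6381 ≈ 2711.25.

2711 px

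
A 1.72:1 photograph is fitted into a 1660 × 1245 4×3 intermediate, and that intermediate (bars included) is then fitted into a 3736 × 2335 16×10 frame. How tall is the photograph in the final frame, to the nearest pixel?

Inside the 1660×1245 canvas the photograph is width-limited at 1660.00 × 965.12.
Second fit — the 4×3 canvas into 3736×2335 spans the height: 3113.33 × 2335.00 (×1.8755 from 1660×1245).
So the photograph's height is 965.12 × 1.8755 ≈ 1810.08.

1810 px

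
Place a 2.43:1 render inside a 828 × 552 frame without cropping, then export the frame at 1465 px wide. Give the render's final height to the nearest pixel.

603 px

At 828×552 the render is width-limited, so height = 828 / 2.430 ≈ 340.74 px.
The frame scales by 1465/828 = 1.7693; 340.74 × 1.7693 ≈ 602.88 px.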